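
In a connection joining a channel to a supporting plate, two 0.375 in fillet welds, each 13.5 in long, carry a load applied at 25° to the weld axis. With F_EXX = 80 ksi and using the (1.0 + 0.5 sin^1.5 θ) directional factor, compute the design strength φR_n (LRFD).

t_e = 0.707 × 0.375 = 0.2651 in; A_we = 0.2651 × 27 = 7.158 in².
Directional factor: 1.0 + 0.5 sin^1.5(25°) = 1.137.
F_nw = 0.6 × 80 × 1.137 = 54.59 ksi.
φR_n = 0.75 × 54.59 × 7.158 = 293.1 kips.

φR_n ≈ 293 kips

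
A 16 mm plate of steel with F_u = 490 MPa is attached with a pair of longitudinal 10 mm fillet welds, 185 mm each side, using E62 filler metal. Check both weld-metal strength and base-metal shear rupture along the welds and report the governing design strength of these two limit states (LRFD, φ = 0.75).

E62XX → F_EXX = 620 MPa.
t_e = 0.707 × 10 = 7.07 mm; L = 370 mm.
Weld metal: φR_n = 0.75 × 0.6 × 620 × 7.07 × 370 × 10⁻³ = 729.8 kN.
Base metal (shear rupture): φR_n = 0.75 × 0.6 × 490 × 16 × 370 × 10⁻³ = 1305 kN.
Governing: weld metal.

φR_n ≈ 730 kN (weld metal governs)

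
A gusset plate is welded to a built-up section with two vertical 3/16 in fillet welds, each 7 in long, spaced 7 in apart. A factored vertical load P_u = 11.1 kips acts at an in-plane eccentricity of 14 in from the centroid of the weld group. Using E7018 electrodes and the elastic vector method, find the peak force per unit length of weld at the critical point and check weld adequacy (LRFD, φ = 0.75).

f_max ≈ 3.96 kip/in; adequate

E70XX → F_EXX = 70 ksi.
Total weld length L_w = 14 in. Treat welds as unit-width lines.
Polar moment about centroid: J = 2[d³/12 + d(b/2)²] = 2[7³/12 + 7×3.5²] = 228.7 in³.
Direct shear f_v = P/L_w = 11.1 / 14 = 0.7929 kip/in (vertical).
Torsion M = P·e = 11.1 × 14 = 155.4 kip·in.
Critical point at (x, y) = (3.5, 3.5) from centroid. f_tx = M·y/J = 2.379 kip/in; f_ty = M·x/J = 2.379 kip/in.
Resultant f_max = √[f_tx² + (f_v + f_ty)²] = √[2.379² + (0.7929 + 2.379)²] = 3.964 kip/in.
Capacity per unit length: φr_n = 0.75 × 0.6 × 70 × (0.707 × 0.1875) = 4.176 kip/in.
3.964 ≤ 4.176 → adequate.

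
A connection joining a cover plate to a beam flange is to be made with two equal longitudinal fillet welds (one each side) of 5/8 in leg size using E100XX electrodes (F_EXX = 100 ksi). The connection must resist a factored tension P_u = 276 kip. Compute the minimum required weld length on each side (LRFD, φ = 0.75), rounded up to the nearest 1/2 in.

Throat t_e = 0.707 × 0.625 = 0.4419 in.
φr_n = 0.75 × 0.6 × 100 × 0.4419 = 19.88 kip/in.
L_req = P_u / φr_n = 276 / 19.88 = 13.88 in total.
Per side: 13.88 / 2 = 6.94 in.
Round up → use L = 7 in on each side.

L = 7 in on each side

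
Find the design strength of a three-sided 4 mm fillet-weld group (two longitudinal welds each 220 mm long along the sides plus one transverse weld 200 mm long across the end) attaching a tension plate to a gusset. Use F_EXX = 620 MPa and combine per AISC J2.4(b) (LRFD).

φR_n ≈ 532 kN

t_e = 0.707 × 4 = 2.828 mm.
R_nwl = 0.6 × 620 × 2.828 × 440 × 10⁻³ = 462.9 kN (longitudinal, 2 welds).
R_nwt = 0.6 × 620 × 2.828 × 200 × 10⁻³ = 210.4 kN (transverse, base value).
(i) R_nwl + R_nwt = 673.3 kN; (ii) 0.85 R_nwl + 1.5 R_nwt = 709.1 kN.
R_n = max = 709.1 kN [governs: (ii)]; φR_n = 531.8 kN.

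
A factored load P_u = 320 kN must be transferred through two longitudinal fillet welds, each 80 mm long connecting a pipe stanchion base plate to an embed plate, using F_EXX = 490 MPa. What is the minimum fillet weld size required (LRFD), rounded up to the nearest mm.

Total weld length L = 160 mm.
Required throat t_e = P_u / (φ × 0.6 F_EXX × L) = 320 / (0.75 × 0.6 × 490 × 160 × 10⁻³) = 9.07 mm.
Required leg w = t_e / 0.707 = 12.83 mm → use 13 mm.

w = 13 mm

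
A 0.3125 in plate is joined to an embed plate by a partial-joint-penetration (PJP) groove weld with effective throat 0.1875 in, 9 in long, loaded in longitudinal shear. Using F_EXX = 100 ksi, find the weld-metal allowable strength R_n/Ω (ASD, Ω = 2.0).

R_n/Ω ≈ 50.6 kip

Effective throat (given) t_e = 0.1875 in.
A_we = 0.1875 × 9 = 1.688 in².
F_nw = 0.6 F_EXX = 60 ksi.
R_n/Ω = (60 × 1.688) / 2.0 = 50.62 kip.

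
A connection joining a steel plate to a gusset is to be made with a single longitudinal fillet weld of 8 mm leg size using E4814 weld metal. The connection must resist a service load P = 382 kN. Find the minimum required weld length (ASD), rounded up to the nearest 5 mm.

L = 470 mm

E48XX → F_EXX = 480 MPa.
Throat t_e = 0.707 × 8 = 5.656 mm.
r_n/Ω = (0.6 × 480 × 5.656) / 2.0 = 814.5 N/mm = 0.8145 kN/mm.
L_req = P / (r_n/Ω) = 382 / 0.8145 = 469 mm total.
Round up → use L = 470 mm.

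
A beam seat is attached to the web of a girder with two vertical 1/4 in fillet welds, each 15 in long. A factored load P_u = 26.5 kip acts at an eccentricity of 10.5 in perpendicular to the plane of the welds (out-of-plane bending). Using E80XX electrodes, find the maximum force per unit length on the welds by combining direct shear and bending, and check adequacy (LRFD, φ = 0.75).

E80XX → F_EXX = 80 ksi.
L_w = 2 × 15 = 30 in; section modulus (unit throat) S = 2 × L²/6 = 75 in².
Direct shear f_v = P/L_w = 26.5/30 = 0.8833 kip/in.
Moment M = P × e = 26.5 × 10.5 = 278.25 kip·in; bending f_b = M/S = 3.71 kip/in.
f_max = √(f_v² + f_b²) = √(0.8833² + 3.71²) = 3.814 kip/in.
φr_n = 0.75 × 0.6 × 80 × (0.707 × 0.25) = 6.363 kip/in → adequate.

f_max ≈ 3.81 kip/in; adequate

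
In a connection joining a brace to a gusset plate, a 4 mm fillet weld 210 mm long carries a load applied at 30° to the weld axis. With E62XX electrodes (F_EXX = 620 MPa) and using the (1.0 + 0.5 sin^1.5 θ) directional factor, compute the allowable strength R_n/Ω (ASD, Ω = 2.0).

R_n/Ω ≈ 130 kN

t_e = 0.707 × 4 = 2.828 mm; A_we = 2.828 × 210 = 593.9 mm².
Directional factor: 1.0 + 0.5 sin^1.5(30°) = 1.177.
F_nw = 0.6 × 620 × 1.177 = 437.8 MPa.
R_n/Ω = (437.8 × 593.9) / 2.0 × 10⁻³ = 130 kN.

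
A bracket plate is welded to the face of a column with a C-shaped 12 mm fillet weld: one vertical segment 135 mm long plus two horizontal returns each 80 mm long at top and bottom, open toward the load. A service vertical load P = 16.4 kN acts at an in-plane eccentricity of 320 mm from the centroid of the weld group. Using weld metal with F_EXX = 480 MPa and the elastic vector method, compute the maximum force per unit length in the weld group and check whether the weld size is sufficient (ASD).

Total weld length L_w = 295 mm. Treat welds as unit-width lines.
Centroid: x̄ = 2×80×40 / 295 = 21.69 mm from the vertical weld.
Polar moment about centroid: J = I_x + I_y = [135³/12 + 2×80×67.5²] + [135×21.69² + 2(80³/12 + 80×18.31²)] = 1137000 mm³.
Direct shear f_v = P/L_w = 16.4×10³ / 295 = 55.59 N/mm (vertical).
Torsion M = P·e = 16.4×10³ × 320 = 5248000 N·mm.
Critical point at (x, y) = (58.31, 67.5) from centroid. f_tx = M·y/J = 311.7 N/mm; f_ty = M·x/J = 269.2 N/mm.
Resultant f_max = √[f_tx² + (f_v + f_ty)²] = √[311.7² + (55.59 + 269.2)²] = 450.2 N/mm.
Capacity per unit length: r_n/Ω = (1/2.0) × 0.6 × 480 × (0.707 × 12) = 1222 N/mm.
450.2 ≤ 1222 → adequate.

f_max ≈ 450 N/mm; adequate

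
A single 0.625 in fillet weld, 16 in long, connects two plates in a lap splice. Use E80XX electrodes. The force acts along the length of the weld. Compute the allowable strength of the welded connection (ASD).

R_n/Ω ≈ 170 kip

E80XX → F_EXX = 80 ksi.
Effective throat t_e = 0.707 × 0.625 = 0.4419 in.
Total length L = 16 in; A_we = 0.4419 × 16 = 7.07 in².
F_nw = 0.6 F_EXX = 0.6 × 80 = 48 ksi.
R_n = 48 × 7.07 = 339.4 kip; R_n/Ω = 339.4/2.0 = 169.7 kip.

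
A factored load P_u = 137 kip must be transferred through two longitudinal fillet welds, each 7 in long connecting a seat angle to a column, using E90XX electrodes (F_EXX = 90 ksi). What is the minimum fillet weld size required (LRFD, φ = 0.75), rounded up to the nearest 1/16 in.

w = 3/8 in

Total weld length L = 14 in.
Required throat t_e = P_u / (φ × 0.6 F_EXX × L) = 137 / (0.75 × 0.6 × 90 × 14) = 0.2416 in.
Required leg w = t_e / 0.707 = 0.3418 in → use 3/8 in.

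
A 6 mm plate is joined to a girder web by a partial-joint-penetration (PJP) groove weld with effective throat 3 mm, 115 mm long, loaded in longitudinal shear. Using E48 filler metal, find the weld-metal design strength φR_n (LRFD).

E48XX → F_EXX = 480 MPa.
Effective throat (given) t_e = 3 mm.
A_we = 3 × 115 = 345 mm².
F_nw = 0.6 F_EXX = 288 MPa.
φR_n = 0.75 × 288 × 345 × 10⁻³ = 74.52 kN.

φR_n ≈ 74.5 kN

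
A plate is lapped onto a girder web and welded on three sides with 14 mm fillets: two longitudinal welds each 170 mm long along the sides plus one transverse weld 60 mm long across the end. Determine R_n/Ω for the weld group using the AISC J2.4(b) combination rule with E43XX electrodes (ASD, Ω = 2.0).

E43XX → F_EXX = 430 MPa.
t_e = 0.707 × 14 = 9.898 mm.
R_nwl = 0.6 × 430 × 9.898 × 340 × 10⁻³ = 868.3 kN (longitudinal, 2 welds).
R_nwt = 0.6 × 430 × 9.898 × 60 × 10⁻³ = 153.2 kN (transverse, base value).
(i) R_nwl + R_nwt = 1021 kN; (ii) 0.85 R_nwl + 1.5 R_nwt = 967.8 kN.
R_n = max = 1021 kN [governs: (i)]; R_n/Ω = 510.7 kN.

R_n/Ω ≈ 511 kN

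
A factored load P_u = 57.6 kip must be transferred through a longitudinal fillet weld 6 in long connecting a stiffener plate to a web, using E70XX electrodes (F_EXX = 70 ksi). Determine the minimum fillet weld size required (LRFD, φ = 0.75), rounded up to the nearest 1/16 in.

Total weld length L = 6 in.
Required throat t_e = P_u / (φ × 0.6 F_EXX × L) = 57.6 / (0.75 × 0.6 × 70 × 6) = 0.3048 in.
Required leg w = t_e / 0.707 = 0.4311 in → use 7/16 in.

w = 7/16 in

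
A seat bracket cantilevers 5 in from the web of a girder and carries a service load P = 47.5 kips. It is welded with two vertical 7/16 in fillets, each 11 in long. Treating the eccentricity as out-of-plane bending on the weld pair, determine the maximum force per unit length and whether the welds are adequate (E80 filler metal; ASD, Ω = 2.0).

f_max ≈ 6.27 kip/in; adequate

E80XX → F_EXX = 80 ksi.
L_w = 2 × 11 = 22 in; section modulus (unit throat) S = 2 × L²/6 = 40.33 in².
Direct shear f_v = P/L_w = 47.5/22 = 2.159 kip/in.
Moment M = P × e = 47.5 × 5 = 237.5 kip·in; bending f_b = M/S = 5.888 kip/in.
f_max = √(f_v² + f_b²) = √(2.159² + 5.888²) = 6.272 kip/in.
r_n/Ω = (1/2.0) × 0.6 × 80 × (0.707 × 0.4375) = 7.423 kip/in → adequate.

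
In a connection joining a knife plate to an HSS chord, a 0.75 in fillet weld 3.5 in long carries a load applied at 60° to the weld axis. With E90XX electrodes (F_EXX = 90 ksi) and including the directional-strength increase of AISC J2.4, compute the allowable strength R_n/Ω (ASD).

t_e = 0.707 × 0.75 = 0.5302 in; A_we = 0.5302 × 3.5 = 1.856 in².
Directional factor: 1.0 + 0.5 sin^1.5(60°) = 1.403.
F_nw = 0.6 × 90 × 1.403 = 75.76 ksi.
R_n/Ω = (75.76 × 1.856) / 2.0 = 70.3 kips.

R_n/Ω ≈ 70.3 kips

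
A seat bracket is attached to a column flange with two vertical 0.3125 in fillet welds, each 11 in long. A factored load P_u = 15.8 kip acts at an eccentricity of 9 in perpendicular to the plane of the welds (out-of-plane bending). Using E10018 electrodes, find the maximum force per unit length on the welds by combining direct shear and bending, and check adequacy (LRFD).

f_max ≈ 3.6 kip/in; adequate

E100XX → F_EXX = 100 ksi.
L_w = 2 × 11 = 22 in; section modulus (unit throat) S = 2 × L²/6 = 40.33 in².
Direct shear f_v = P/L_w = 15.8/22 = 0.7182 kip/in.
Moment M = P × e = 15.8 × 9 = 142.2 kip·in; bending f_b = M/S = 3.526 kip/in.
f_max = √(f_v² + f_b²) = √(0.7182² + 3.526²) = 3.598 kip/in.
φr_n = 0.75 × 0.6 × 100 × (0.707 × 0.3125) = 9.942 kip/in → adequate.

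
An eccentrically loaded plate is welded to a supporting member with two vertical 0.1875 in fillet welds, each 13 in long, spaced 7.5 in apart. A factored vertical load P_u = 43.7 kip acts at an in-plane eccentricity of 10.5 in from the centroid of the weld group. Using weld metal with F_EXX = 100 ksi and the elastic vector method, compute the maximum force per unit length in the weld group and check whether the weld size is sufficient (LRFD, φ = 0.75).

Total weld length L_w = 26 in. Treat welds as unit-width lines.
Polar moment about centroid: J = 2[d³/12 + d(b/2)²] = 2[13³/12 + 13×3.75²] = 731.8 in³.
Direct shear f_v = P/L_w = 43.7 / 26 = 1.681 kip/in (vertical).
Torsion M = P·e = 43.7 × 10.5 = 458.85 kip·in.
Critical point at (x, y) = (3.75, 6.5) from centroid. f_tx = M·y/J = 4.076 kip/in; f_ty = M·x/J = 2.351 kip/in.
Resultant f_max = √[f_tx² + (f_v + f_ty)²] = √[4.076² + (1.681 + 2.351)²] = 5.733 kip/in.
Capacity per unit length: φr_n = 0.75 × 0.6 × 100 × (0.707 × 0.1875) = 5.965 kip/in.
5.733 ≤ 5.965 → adequate.

f_max ≈ 5.73 kip/in; adequate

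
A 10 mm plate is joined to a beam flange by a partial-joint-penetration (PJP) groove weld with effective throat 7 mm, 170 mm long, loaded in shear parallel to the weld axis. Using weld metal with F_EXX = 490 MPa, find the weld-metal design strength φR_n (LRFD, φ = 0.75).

φR_n ≈ 262 kN

Effective throat (given) t_e = 7 mm.
A_we = 7 × 170 = 1190 mm².
F_nw = 0.6 F_EXX = 294 MPa.
φR_n = 0.75 × 294 × 1190 × 10⁻³ = 262.4 kN.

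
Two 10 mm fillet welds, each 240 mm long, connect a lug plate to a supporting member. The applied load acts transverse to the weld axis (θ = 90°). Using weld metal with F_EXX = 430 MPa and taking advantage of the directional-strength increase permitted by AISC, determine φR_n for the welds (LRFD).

φR_n ≈ 985 kN

t_e = 0.707 × 10 = 7.07 mm; A_we = 7.07 × 480 = 3394 mm².
Directional factor: 1.0 + 0.5 sin^1.5(90°) = 1.5.
F_nw = 0.6 × 430 × 1.5 = 387 MPa.
φR_n = 0.75 × 387 × 3394 × 10⁻³ = 985 kN.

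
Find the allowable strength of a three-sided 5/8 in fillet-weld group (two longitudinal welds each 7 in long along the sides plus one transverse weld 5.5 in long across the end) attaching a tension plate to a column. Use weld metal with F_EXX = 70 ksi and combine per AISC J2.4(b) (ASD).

t_e = 0.707 × 0.625 = 0.4419 in.
R_nwl = 0.6 × 70 × 0.4419 × 14 = 259.8 kips (longitudinal, 2 welds).
R_nwt = 0.6 × 70 × 0.4419 × 5.5 = 102.1 kips (transverse, base value).
(i) R_nwl + R_nwt = 361.9 kips; (ii) 0.85 R_nwl + 1.5 R_nwt = 374 kips.
R_n = max = 374 kips [governs: (ii)]; R_n/Ω = 187 kips.

R_n/Ω ≈ 187 kips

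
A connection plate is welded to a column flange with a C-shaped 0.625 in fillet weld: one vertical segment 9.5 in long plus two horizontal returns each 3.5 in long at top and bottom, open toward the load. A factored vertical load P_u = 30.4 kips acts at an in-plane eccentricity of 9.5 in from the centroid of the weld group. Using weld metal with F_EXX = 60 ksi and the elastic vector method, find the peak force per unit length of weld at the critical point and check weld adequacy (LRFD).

f_max ≈ 7.47 kip/in; adequate

Total weld length L_w = 16.5 in. Treat welds as unit-width lines.
Centroid: x̄ = 2×3.5×1.75 / 16.5 = 0.7424 in from the vertical weld.
Polar moment about centroid: J = I_x + I_y = [9.5³/12 + 2×3.5×4.75²] + [9.5×0.7424² + 2(3.5³/12 + 3.5×1.008²)] = 248.9 in³.
Direct shear f_v = P/L_w = 30.4 / 16.5 = 1.842 kip/in (vertical).
Torsion M = P·e = 30.4 × 9.5 = 288.8 kip·in.
Critical point at (x, y) = (2.758, 4.75) from centroid. f_tx = M·y/J = 5.512 kip/in; f_ty = M·x/J = 3.2 kip/in.
Resultant f_max = √[f_tx² + (f_v + f_ty)²] = √[5.512² + (1.842 + 3.2)²] = 7.47 kip/in.
Capacity per unit length: φr_n = 0.75 × 0.6 × 60 × (0.707 × 0.625) = 11.93 kip/in.
7.47 ≤ 11.93 → adequate.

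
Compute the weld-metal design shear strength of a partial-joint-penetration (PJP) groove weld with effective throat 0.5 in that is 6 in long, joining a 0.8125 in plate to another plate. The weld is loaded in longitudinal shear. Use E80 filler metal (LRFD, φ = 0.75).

φR_n ≈ 108 kips

E80XX → F_EXX = 80 ksi.
Effective throat (given) t_e = 0.5 in.
A_we = 0.5 × 6 = 3 in².
F_nw = 0.6 F_EXX = 48 ksi.
φR_n = 0.75 × 48 × 3 = 108 kips.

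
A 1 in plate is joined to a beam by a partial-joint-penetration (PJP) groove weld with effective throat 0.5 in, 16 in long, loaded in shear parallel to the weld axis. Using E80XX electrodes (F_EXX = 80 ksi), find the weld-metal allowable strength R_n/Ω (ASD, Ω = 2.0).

R_n/Ω ≈ 192 kip

Effective throat (given) t_e = 0.5 in.
A_we = 0.5 × 16 = 8 in².
F_nw = 0.6 F_EXX = 48 ksi.
R_n/Ω = (48 × 8) / 2.0 = 192 kip.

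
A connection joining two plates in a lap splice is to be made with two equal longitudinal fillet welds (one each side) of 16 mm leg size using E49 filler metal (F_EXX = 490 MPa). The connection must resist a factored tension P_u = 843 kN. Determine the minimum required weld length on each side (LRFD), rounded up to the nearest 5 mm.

Throat t_e = 0.707 × 16 = 11.31 mm.
φr_n = 0.75 × 0.6 × 490 × 11.31 × 10⁻³ = 2.494 kN/mm.
L_req = P_u / φr_n = 843 / 2.494 = 338 mm total.
Per side: 338 / 2 = 169 mm.
Round up → use L = 170 mm on each side.

L = 170 mm on each side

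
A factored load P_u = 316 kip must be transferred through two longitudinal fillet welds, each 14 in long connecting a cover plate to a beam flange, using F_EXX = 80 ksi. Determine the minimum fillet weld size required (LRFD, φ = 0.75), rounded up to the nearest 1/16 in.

w = 1/2 in

Total weld length L = 28 in.
Required throat t_e = P_u / (φ × 0.6 F_EXX × L) = 316 / (0.75 × 0.6 × 80 × 28) = 0.3135 in.
Required leg w = t_e / 0.707 = 0.4434 in → use 1/2 in.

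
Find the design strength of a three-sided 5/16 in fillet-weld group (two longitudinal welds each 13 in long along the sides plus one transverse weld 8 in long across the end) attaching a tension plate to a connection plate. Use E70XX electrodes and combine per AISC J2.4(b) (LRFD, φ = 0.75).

φR_n ≈ 237 kip

E70XX → F_EXX = 70 ksi.
t_e = 0.707 × 0.3125 = 0.2209 in.
R_nwl = 0.6 × 70 × 0.2209 × 26 = 241.3 kip (longitudinal, 2 welds).
R_nwt = 0.6 × 70 × 0.2209 × 8 = 74.23 kip (transverse, base value).
(i) R_nwl + R_nwt = 315.5 kip; (ii) 0.85 R_nwl + 1.5 R_nwt = 316.4 kip.
R_n = max = 316.4 kip [governs: (ii)]; φR_n = 237.3 kip.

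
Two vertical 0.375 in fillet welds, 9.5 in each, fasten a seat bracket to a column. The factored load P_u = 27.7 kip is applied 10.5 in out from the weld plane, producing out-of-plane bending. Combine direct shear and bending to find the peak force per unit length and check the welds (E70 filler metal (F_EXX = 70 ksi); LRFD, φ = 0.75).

L_w = 2 × 9.5 = 19 in; section modulus (unit throat) S = 2 × L²/6 = 30.08 in².
Direct shear f_v = P/L_w = 27.7/19 = 1.458 kip/in.
Moment M = P × e = 27.7 × 10.5 = 290.85 kip·in; bending f_b = M/S = 9.668 kip/in.
f_max = √(f_v² + f_b²) = √(1.458² + 9.668²) = 9.777 kip/in.
φr_n = 0.75 × 0.6 × 70 × (0.707 × 0.375) = 8.351 kip/in → NOT adequate.

f_max ≈ 9.78 kip/in; NOT adequate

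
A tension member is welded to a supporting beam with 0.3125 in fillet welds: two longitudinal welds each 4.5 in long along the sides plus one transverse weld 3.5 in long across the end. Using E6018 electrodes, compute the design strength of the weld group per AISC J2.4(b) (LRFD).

φR_n ≈ 77 kips

E60XX → F_EXX = 60 ksi.
t_e = 0.707 × 0.3125 = 0.2209 in.
R_nwl = 0.6 × 60 × 0.2209 × 9 = 71.58 kips (longitudinal, 2 welds).
R_nwt = 0.6 × 60 × 0.2209 × 3.5 = 27.84 kips (transverse, base value).
(i) R_nwl + R_nwt = 99.42 kips; (ii) 0.85 R_nwl + 1.5 R_nwt = 102.6 kips.
R_n = max = 102.6 kips [governs: (ii)]; φR_n = 76.95 kips.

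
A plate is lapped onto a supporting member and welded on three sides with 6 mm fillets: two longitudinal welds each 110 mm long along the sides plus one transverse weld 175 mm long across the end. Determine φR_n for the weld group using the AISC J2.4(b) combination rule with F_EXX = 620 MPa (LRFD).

t_e = 0.707 × 6 = 4.242 mm.
R_nwl = 0.6 × 620 × 4.242 × 220 × 10⁻³ = 347.2 kN (longitudinal, 2 welds).
R_nwt = 0.6 × 620 × 4.242 × 175 × 10⁻³ = 276.2 kN (transverse, base value).
(i) R_nwl + R_nwt = 623.3 kN; (ii) 0.85 R_nwl + 1.5 R_nwt = 709.3 kN.
R_n = max = 709.3 kN [governs: (ii)]; φR_n = 532 kN.

φR_n ≈ 532 kN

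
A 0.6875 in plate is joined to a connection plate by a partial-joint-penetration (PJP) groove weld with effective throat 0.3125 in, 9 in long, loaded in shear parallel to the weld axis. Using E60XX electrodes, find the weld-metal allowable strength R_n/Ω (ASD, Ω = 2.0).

R_n/Ω ≈ 50.6 kip

E60XX → F_EXX = 60 ksi.
Effective throat (given) t_e = 0.3125 in.
A_we = 0.3125 × 9 = 2.812 in².
F_nw = 0.6 F_EXX = 36 ksi.
R_n/Ω = (36 × 2.812) / 2.0 = 50.62 kip.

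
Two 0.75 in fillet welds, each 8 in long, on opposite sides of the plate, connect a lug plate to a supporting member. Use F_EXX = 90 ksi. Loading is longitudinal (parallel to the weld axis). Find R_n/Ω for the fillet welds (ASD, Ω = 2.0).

Effective throat t_e = 0.707 × 0.75 = 0.5302 in.
Total length L = 16 in; A_we = 0.5302 × 16 = 8.484 in².
F_nw = 0.6 F_EXX = 0.6 × 90 = 54 ksi.
R_n = 54 × 8.484 = 458.1 kips; R_n/Ω = 458.1/2.0 = 229.1 kips.

R_n/Ω ≈ 229 kips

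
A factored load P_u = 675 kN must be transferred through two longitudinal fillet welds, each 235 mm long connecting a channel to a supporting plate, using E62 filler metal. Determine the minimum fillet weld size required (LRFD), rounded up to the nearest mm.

E62XX → F_EXX = 620 MPa.
Total weld length L = 470 mm.
Required throat t_e = P_u / (φ × 0.6 F_EXX × L) = 675 / (0.75 × 0.6 × 620 × 470 × 10⁻³) = 5.148 mm.
Required leg w = t_e / 0.707 = 7.281 mm → use 8 mm.

w = 8 mm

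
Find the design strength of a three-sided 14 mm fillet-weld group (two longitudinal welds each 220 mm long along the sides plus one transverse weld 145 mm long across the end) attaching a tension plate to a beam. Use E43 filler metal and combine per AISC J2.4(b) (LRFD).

φR_n ≈ 1130 kN

E43XX → F_EXX = 430 MPa.
t_e = 0.707 × 14 = 9.898 mm.
R_nwl = 0.6 × 430 × 9.898 × 440 × 10⁻³ = 1124 kN (longitudinal, 2 welds).
R_nwt = 0.6 × 430 × 9.898 × 145 × 10⁻³ = 370.3 kN (transverse, base value).
(i) R_nwl + R_nwt = 1494 kN; (ii) 0.85 R_nwl + 1.5 R_nwt = 1511 kN.
R_n = max = 1511 kN [governs: (ii)]; φR_n = 1133 kN.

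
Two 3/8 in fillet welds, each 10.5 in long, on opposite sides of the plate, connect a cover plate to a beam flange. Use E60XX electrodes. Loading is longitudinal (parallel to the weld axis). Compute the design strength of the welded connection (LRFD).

φR_n ≈ 150 kip

E60XX → F_EXX = 60 ksi.
Effective throat t_e = 0.707 × 0.375 = 0.2651 in.
Total length L = 21 in; A_we = 0.2651 × 21 = 5.568 in².
F_nw = 0.6 F_EXX = 0.6 × 60 = 36 ksi.
φR_n = 0.75 × 36 × 5.568 = 150.3 kip.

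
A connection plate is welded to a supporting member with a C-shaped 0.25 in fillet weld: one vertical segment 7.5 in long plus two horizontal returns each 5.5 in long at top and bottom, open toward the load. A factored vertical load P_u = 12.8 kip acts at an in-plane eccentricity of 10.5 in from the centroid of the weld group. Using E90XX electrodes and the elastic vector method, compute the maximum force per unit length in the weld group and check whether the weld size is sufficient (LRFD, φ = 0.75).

E90XX → F_EXX = 90 ksi.
Total weld length L_w = 18.5 in. Treat welds as unit-width lines.
Centroid: x̄ = 2×5.5×2.75 / 18.5 = 1.635 in from the vertical weld.
Polar moment about centroid: J = I_x + I_y = [7.5³/12 + 2×5.5×3.75²] + [7.5×1.635² + 2(5.5³/12 + 5.5×1.115²)] = 251.3 in³.
Direct shear f_v = P/L_w = 12.8 / 18.5 = 0.6919 kip/in (vertical).
Torsion M = P·e = 12.8 × 10.5 = 134.4 kip·in.
Critical point at (x, y) = (3.865, 3.75) from centroid. f_tx = M·y/J = 2.006 kip/in; f_ty = M·x/J = 2.067 kip/in.
Resultant f_max = √[f_tx² + (f_v + f_ty)²] = √[2.006² + (0.6919 + 2.067)²] = 3.411 kip/in.
Capacity per unit length: φr_n = 0.75 × 0.6 × 90 × (0.707 × 0.25) = 7.158 kip/in.
3.411 ≤ 7.158 → adequate.

f_max ≈ 3.41 kip/in; adequate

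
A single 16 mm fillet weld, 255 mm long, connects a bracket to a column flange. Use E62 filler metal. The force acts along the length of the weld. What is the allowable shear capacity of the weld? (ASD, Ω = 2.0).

R_n/Ω ≈ 537 kN

E62XX → F_EXX = 620 MPa.
Effective throat t_e = 0.707 × 16 = 11.31 mm.
Total length L = 255 mm; A_we = 11.31 × 255 = 2885 mm².
F_nw = 0.6 F_EXX = 0.6 × 620 = 372 MPa.
R_n = 372 × 2885 × 10⁻³ = 1073 kN; R_n/Ω = 1073/2.0 = 536.5 kN.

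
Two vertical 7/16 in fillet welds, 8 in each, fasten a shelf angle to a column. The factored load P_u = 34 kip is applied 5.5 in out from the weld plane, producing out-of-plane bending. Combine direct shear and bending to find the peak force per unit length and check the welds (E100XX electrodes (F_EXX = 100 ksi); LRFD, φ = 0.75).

L_w = 2 × 8 = 16 in; section modulus (unit throat) S = 2 × L²/6 = 21.33 in².
Direct shear f_v = P/L_w = 34/16 = 2.125 kip/in.
Moment M = P × e = 34 × 5.5 = 187 kip·in; bending f_b = M/S = 8.766 kip/in.
f_max = √(f_v² + f_b²) = √(2.125² + 8.766²) = 9.02 kip/in.
φr_n = 0.75 × 0.6 × 100 × (0.707 × 0.4375) = 13.92 kip/in → adequate.

f_max ≈ 9.02 kip/in; adequate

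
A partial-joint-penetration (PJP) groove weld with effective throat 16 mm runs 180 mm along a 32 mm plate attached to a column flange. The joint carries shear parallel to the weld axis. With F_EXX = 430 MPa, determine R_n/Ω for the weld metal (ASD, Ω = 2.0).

R_n/Ω ≈ 372 kN

Effective throat (given) t_e = 16 mm.
A_we = 16 × 180 = 2880 mm².
F_nw = 0.6 F_EXX = 258 MPa.
R_n/Ω = (258 × 2880) / 2.0 × 10⁻³ = 371.5 kN.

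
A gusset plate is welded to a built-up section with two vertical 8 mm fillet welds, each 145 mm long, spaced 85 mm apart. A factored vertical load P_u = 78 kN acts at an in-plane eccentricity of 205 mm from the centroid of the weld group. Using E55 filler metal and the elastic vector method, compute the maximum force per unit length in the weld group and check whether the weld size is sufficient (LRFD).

E55XX → F_EXX = 550 MPa.
Total weld length L_w = 290 mm. Treat welds as unit-width lines.
Polar moment about centroid: J = 2[d³/12 + d(b/2)²] = 2[145³/12 + 145×42.5²] = 1032000 mm³.
Direct shear f_v = P/L_w = 78×10³ / 290 = 269 N/mm (vertical).
Torsion M = P·e = 78×10³ × 205 = 15990000 N·mm.
Critical point at (x, y) = (42.5, 72.5) from centroid. f_tx = M·y/J = 1123 N/mm; f_ty = M·x/J = 658.6 N/mm.
Resultant f_max = √[f_tx² + (f_v + f_ty)²] = √[1123² + (269 + 658.6)²] = 1457 N/mm.
Capacity per unit length: φr_n = 0.75 × 0.6 × 550 × (0.707 × 8) = 1400 N/mm.
1457 > 1400 → NOT adequate.

f_max ≈ 1460 N/mm; NOT adequate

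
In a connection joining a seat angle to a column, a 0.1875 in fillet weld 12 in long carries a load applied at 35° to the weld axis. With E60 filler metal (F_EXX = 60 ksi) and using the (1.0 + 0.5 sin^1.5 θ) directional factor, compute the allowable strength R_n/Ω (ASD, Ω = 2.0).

t_e = 0.707 × 0.1875 = 0.1326 in; A_we = 0.1326 × 12 = 1.591 in².
Directional factor: 1.0 + 0.5 sin^1.5(35°) = 1.217.
F_nw = 0.6 × 60 × 1.217 = 43.82 ksi.
R_n/Ω = (43.82 × 1.591) / 2.0 = 34.85 kips.

R_n/Ω ≈ 34.9 kips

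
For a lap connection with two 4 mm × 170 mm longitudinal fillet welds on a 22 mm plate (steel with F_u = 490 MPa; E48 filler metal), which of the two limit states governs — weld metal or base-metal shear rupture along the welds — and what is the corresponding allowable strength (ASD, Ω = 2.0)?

R_n/Ω ≈ 138 kN (weld metal governs)

E48XX → F_EXX = 480 MPa.
t_e = 0.707 × 4 = 2.828 mm; L = 340 mm.
Weld metal: R_n/Ω = (1/2.0) × 0.6 × 480 × 2.828 × 340 × 10⁻³ = 138.5 kN.
Base metal (shear rupture): R_n/Ω = (1/2.0) × 0.6 × 490 × 22 × 340 × 10⁻³ = 1100 kN.
Governing: weld metal.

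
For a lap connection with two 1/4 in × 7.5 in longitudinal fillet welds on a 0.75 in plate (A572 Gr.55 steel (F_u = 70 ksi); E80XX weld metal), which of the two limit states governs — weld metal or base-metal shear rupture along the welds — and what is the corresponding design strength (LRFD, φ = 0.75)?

E80XX → F_EXX = 80 ksi.
t_e = 0.707 × 0.25 = 0.1767 in; L = 15 in.
Weld metal: φR_n = 0.75 × 0.6 × 80 × 0.1767 × 15 = 95.45 kips.
Base metal (shear rupture): φR_n = 0.75 × 0.6 × 70 × 0.75 × 15 = 354.4 kips.
Governing: weld metal.

φR_n ≈ 95.4 kips (weld metal governs)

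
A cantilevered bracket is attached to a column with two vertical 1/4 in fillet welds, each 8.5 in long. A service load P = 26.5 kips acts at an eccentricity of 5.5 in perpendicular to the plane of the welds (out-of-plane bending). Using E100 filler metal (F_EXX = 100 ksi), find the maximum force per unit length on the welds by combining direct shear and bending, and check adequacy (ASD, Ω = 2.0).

L_w = 2 × 8.5 = 17 in; section modulus (unit throat) S = 2 × L²/6 = 24.08 in².
Direct shear f_v = P/L_w = 26.5/17 = 1.559 kip/in.
Moment M = P × e = 26.5 × 5.5 = 145.75 kip·in; bending f_b = M/S = 6.052 kip/in.
f_max = √(f_v² + f_b²) = √(1.559² + 6.052²) = 6.249 kip/in.
r_n/Ω = (1/2.0) × 0.6 × 100 × (0.707 × 0.25) = 5.302 kip/in → NOT adequate.

f_max ≈ 6.25 kip/in; NOT adequate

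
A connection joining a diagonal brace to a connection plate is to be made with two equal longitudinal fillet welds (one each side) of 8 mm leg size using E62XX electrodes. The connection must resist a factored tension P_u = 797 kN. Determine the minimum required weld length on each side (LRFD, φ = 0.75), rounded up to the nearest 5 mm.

E62XX → F_EXX = 620 MPa.
Throat t_e = 0.707 × 8 = 5.656 mm.
φr_n = 0.75 × 0.6 × 620 × 5.656 × 10⁻³ = 1.578 kN/mm.
L_req = P_u / φr_n = 797 / 1.578 = 505.1 mm total.
Per side: 505.1 / 2 = 252.5 mm.
Round up → use L = 255 mm on each side.

L = 255 mm on each side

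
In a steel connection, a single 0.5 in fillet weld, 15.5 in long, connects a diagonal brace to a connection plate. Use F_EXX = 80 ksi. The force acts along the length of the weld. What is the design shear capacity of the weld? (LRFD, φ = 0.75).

φR_n ≈ 197 kips

Effective throat t_e = 0.707 × 0.5 = 0.3535 in.
Total length L = 15.5 in; A_we = 0.3535 × 15.5 = 5.479 in².
F_nw = 0.6 F_EXX = 0.6 × 80 = 48 ksi.
φR_n = 0.75 × 48 × 5.479 = 197.3 kips.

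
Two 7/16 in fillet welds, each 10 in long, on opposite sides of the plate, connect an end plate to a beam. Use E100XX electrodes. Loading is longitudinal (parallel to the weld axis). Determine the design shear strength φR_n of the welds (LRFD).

φR_n ≈ 278 kips

E100XX → F_EXX = 100 ksi.
Effective throat t_e = 0.707 × 0.4375 = 0.3093 in.
Total length L = 20 in; A_we = 0.3093 × 20 = 6.186 in².
F_nw = 0.6 F_EXX = 0.6 × 100 = 60 ksi.
φR_n = 0.75 × 60 × 6.186 = 278.4 kips.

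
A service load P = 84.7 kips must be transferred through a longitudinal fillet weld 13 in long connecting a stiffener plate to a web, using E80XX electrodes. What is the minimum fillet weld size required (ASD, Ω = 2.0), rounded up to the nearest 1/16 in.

E80XX → F_EXX = 80 ksi.
Total weld length L = 13 in.
Required throat t_e = P × Ω / (0.6 F_EXX × L) = 84.7 × 2.0 / (0.6 × 80 × 13) = 0.2715 in.
Required leg w = t_e / 0.707 = 0.384 in → use 7/16 in.

w = 7/16 in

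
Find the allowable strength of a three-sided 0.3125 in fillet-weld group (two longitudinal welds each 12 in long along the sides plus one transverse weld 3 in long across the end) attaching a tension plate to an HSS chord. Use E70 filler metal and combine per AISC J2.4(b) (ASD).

E70XX → F_EXX = 70 ksi.
t_e = 0.707 × 0.3125 = 0.2209 in.
R_nwl = 0.6 × 70 × 0.2209 × 24 = 222.7 kips (longitudinal, 2 welds).
R_nwt = 0.6 × 70 × 0.2209 × 3 = 27.84 kips (transverse, base value).
(i) R_nwl + R_nwt = 250.5 kips; (ii) 0.85 R_nwl + 1.5 R_nwt = 231.1 kips.
R_n = max = 250.5 kips [governs: (i)]; R_n/Ω = 125.3 kips.

R_n/Ω ≈ 125 kips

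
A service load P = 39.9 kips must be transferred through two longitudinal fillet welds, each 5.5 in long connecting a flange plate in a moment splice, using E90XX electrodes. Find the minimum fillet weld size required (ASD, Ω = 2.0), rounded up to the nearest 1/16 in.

E90XX → F_EXX = 90 ksi.
Total weld length L = 11 in.
Required throat t_e = P × Ω / (0.6 F_EXX × L) = 39.9 × 2.0 / (0.6 × 90 × 11) = 0.1343 in.
Required leg w = t_e / 0.707 = 0.19 in → use 1/4 in.

w = 1/4 in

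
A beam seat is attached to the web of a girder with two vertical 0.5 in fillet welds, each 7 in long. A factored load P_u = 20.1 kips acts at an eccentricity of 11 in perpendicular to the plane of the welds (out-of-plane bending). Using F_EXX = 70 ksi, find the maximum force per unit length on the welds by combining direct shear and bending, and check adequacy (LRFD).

f_max ≈ 13.6 kip/in; NOT adequate

L_w = 2 × 7 = 14 in; section modulus (unit throat) S = 2 × L²/6 = 16.33 in².
Direct shear f_v = P/L_w = 20.1/14 = 1.436 kip/in.
Moment M = P × e = 20.1 × 11 = 221.1 kip·in; bending f_b = M/S = 13.54 kip/in.
f_max = √(f_v² + f_b²) = √(1.436² + 13.54²) = 13.61 kip/in.
φr_n = 0.75 × 0.6 × 70 × (0.707 × 0.5) = 11.14 kip/in → NOT adequate.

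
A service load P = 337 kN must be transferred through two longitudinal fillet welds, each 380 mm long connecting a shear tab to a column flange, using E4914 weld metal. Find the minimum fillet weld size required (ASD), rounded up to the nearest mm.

w = 5 mm

E49XX → F_EXX = 490 MPa.
Total weld length L = 760 mm.
Required throat t_e = P × Ω / (0.6 F_EXX × L) = 337 × 2.0 / (0.6 × 490 × 760 × 10⁻³) = 3.016 mm.
Required leg w = t_e / 0.707 = 4.267 mm → use 5 mm.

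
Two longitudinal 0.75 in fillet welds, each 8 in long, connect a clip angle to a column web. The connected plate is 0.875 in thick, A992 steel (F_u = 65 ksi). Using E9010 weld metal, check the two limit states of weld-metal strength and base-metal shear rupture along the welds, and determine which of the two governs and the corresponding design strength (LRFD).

φR_n ≈ 344 kip (weld metal governs)

E90XX → F_EXX = 90 ksi.
t_e = 0.707 × 0.75 = 0.5302 in; L = 16 in.
Weld metal: φR_n = 0.75 × 0.6 × 90 × 0.5302 × 16 = 343.6 kip.
Base metal (shear rupture): φR_n = 0.75 × 0.6 × 65 × 0.875 × 16 = 409.5 kip.
Governing: weld metal.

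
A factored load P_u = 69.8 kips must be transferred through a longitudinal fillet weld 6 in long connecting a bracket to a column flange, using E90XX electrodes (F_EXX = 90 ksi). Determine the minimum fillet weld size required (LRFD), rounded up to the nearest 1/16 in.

w = 7/16 in

Total weld length L = 6 in.
Required throat t_e = P_u / (φ × 0.6 F_EXX × L) = 69.8 / (0.75 × 0.6 × 90 × 6) = 0.2872 in.
Required leg w = t_e / 0.707 = 0.4063 in → use 7/16 in.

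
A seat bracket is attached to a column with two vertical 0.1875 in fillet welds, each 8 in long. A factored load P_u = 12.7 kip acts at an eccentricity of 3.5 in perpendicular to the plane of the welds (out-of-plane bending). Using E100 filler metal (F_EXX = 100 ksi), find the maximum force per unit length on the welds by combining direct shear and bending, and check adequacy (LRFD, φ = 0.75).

L_w = 2 × 8 = 16 in; section modulus (unit throat) S = 2 × L²/6 = 21.33 in².
Direct shear f_v = P/L_w = 12.7/16 = 0.7937 kip/in.
Moment M = P × e = 12.7 × 3.5 = 44.45 kip·in; bending f_b = M/S = 2.084 kip/in.
f_max = √(f_v² + f_b²) = √(0.7937² + 2.084²) = 2.23 kip/in.
φr_n = 0.75 × 0.6 × 100 × (0.707 × 0.1875) = 5.965 kip/in → adequate.

f_max ≈ 2.23 kip/in; adequate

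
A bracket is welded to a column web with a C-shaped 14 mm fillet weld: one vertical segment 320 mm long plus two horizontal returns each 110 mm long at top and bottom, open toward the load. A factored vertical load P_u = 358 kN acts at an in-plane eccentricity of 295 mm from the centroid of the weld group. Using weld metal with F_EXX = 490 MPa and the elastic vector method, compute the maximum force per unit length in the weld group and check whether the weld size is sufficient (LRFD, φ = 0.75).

Total weld length L_w = 540 mm. Treat welds as unit-width lines.
Centroid: x̄ = 2×110×55 / 540 = 22.41 mm from the vertical weld.
Polar moment about centroid: J = I_x + I_y = [320³/12 + 2×110×160²] + [320×22.41² + 2(110³/12 + 110×32.59²)] = 8979000 mm³.
Direct shear f_v = P/L_w = 358×10³ / 540 = 663 N/mm (vertical).
Torsion M = P·e = 358×10³ × 295 = 105610000 N·mm.
Critical point at (x, y) = (87.59, 160) from centroid. f_tx = M·y/J = 1882 N/mm; f_ty = M·x/J = 1030 N/mm.
Resultant f_max = √[f_tx² + (f_v + f_ty)²] = √[1882² + (663 + 1030)²] = 2532 N/mm.
Capacity per unit length: φr_n = 0.75 × 0.6 × 490 × (0.707 × 14) = 2183 N/mm.
2532 > 2183 → NOT adequate.

f_max ≈ 2530 N/mm; NOT adequate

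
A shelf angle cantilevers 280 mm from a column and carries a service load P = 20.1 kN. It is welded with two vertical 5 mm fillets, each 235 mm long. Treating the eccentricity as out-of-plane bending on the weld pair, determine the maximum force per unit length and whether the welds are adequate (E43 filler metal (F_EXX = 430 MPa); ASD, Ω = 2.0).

L_w = 2 × 235 = 470 mm; section modulus (unit throat) S = 2 × L²/6 = 18410 mm².
Direct shear f_v = P/L_w = 20.1×10³/470 = 42.77 N/mm.
Moment M = P × e = 20.1×10³ × 280 = 5628000 N·mm; bending f_b = M/S = 305.7 N/mm.
f_max = √(f_v² + f_b²) = √(42.77² + 305.7²) = 308.7 N/mm.
r_n/Ω = (1/2.0) × 0.6 × 430 × (0.707 × 5) = 456 N/mm → adequate.

f_max ≈ 309 N/mm; adequate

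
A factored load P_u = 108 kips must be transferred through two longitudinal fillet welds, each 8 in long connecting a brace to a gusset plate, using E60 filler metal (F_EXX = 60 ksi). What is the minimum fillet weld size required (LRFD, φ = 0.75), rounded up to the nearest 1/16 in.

Total weld length L = 16 in.
Required throat t_e = P_u / (φ × 0.6 F_EXX × L) = 108 / (0.75 × 0.6 × 60 × 16) = 0.25 in.
Required leg w = t_e / 0.707 = 0.3536 in → use 3/8 in.

w = 3/8 in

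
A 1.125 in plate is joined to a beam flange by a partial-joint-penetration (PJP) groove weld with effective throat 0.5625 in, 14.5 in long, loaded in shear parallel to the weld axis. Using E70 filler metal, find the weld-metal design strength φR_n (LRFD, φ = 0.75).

φR_n ≈ 257 kip

E70XX → F_EXX = 70 ksi.
Effective throat (given) t_e = 0.5625 in.
A_we = 0.5625 × 14.5 = 8.156 in².
F_nw = 0.6 F_EXX = 42 ksi.
φR_n = 0.75 × 42 × 8.156 = 256.9 kip.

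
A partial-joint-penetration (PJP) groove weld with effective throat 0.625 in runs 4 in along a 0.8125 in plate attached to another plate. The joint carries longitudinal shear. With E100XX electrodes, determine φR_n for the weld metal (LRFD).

E100XX → F_EXX = 100 ksi.
Effective throat (given) t_e = 0.625 in.
A_we = 0.625 × 4 = 2.5 in².
F_nw = 0.6 F_EXX = 60 ksi.
φR_n = 0.75 × 60 × 2.5 = 112.5 kips.

φR_n ≈ 112 kips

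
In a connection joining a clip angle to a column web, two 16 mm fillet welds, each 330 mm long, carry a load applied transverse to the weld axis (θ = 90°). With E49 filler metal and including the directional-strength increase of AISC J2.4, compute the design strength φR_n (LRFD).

E49XX → F_EXX = 490 MPa.
t_e = 0.707 × 16 = 11.31 mm; A_we = 11.31 × 660 = 7466 mm².
Directional factor: 1.0 + 0.5 sin^1.5(90°) = 1.5.
F_nw = 0.6 × 490 × 1.5 = 441 MPa.
φR_n = 0.75 × 441 × 7466 × 10⁻³ = 2469 kN.

φR_n ≈ 2470 kN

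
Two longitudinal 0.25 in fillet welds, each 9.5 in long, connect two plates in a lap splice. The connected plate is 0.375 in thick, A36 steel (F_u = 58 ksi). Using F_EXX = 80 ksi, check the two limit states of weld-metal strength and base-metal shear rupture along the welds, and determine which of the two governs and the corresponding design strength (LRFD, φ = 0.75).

t_e = 0.707 × 0.25 = 0.1767 in; L = 19 in.
Weld metal: φR_n = 0.75 × 0.6 × 80 × 0.1767 × 19 = 120.9 kips.
Base metal (shear rupture): φR_n = 0.75 × 0.6 × 58 × 0.375 × 19 = 186 kips.
Governing: weld metal.

φR_n ≈ 121 kips (weld metal governs)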